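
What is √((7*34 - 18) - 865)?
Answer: I*√645 ≈ 25.397*I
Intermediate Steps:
√((7*34 - 18) - 865) = √((238 - 18) - 865) = √(220 - 865) = √(-645) = I*√645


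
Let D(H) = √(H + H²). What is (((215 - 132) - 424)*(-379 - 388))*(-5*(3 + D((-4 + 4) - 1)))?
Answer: -3923205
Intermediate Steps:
(((215 - 132) - 424)*(-379 - 388))*(-5*(3 + D((-4 + 4) - 1))) = (((215 - 132) - 424)*(-379 - 388))*(-5*(3 + √(((-4 + 4) - 1)*(1 + ((-4 + 4) - 1))))) = ((83 - 424)*(-767))*(-5*(3 + √((0 - 1)*(1 + (0 - 1))))) = (-341*(-767))*(-5*(3 + √(-(1 - 1)))) = 261547*(-5*(3 + √(-1*0))) = 261547*(-5*(3 + √0)) = 261547*(-5*(3 + 0)) = 261547*(-5*3) = 261547*(-15) = -3923205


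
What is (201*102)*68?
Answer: 1394136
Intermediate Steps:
(201*102)*68 = 20502*68 = 1394136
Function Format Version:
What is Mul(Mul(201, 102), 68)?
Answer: 1394136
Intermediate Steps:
Mul(Mul(201, 102), 68) = Mul(20502, 68) = 1394136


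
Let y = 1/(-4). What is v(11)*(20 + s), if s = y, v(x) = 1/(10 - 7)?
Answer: 79/12 ≈ 6.5833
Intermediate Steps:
y = -1/4 ≈ -0.25000
v(x) = 1/3
s = -1/4 ≈ -0.25000
v(11)*(20 + s) = (20 - 1/4)/3 = (1/3)*(79/4) = 79/12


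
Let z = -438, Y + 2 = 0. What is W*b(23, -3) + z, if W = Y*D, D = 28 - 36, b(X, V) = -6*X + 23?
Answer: -2278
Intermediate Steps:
b(X, V) = 23 - 6*X
Y = -2 (Y = -2 + 0 = -2)
D = -8
W = 16 (W = -2*(-8) = 16)
W*b(23, -3) + z = 16*(23 - 6*23) - 438 = 16*(23 - 138) - 438 = 16*(-115) - 438 = -1840 - 438 = -2278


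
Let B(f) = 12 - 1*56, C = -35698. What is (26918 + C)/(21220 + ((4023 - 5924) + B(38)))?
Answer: -1756/3855 ≈ -0.45551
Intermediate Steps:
B(f) = -44 (B(f) = 12 - 56 = -44)
(26918 + C)/(21220 + ((4023 - 5924) + B(38))) = (26918 - 35698)/(21220 + ((4023 - 5924) - 44)) = -8780/(21220 + (-1901 - 44)) = -8780/(21220 - 1945) = -8780/19275 = -8780*1/19275 = -1756/3855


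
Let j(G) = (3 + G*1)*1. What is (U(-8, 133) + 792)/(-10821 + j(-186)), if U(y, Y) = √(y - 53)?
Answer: -66/917 - I*√61/11004 ≈ -0.071974 - 0.00070976*I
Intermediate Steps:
U(y, Y) = √(-53 + y)
j(G) = 3 + G (j(G) = (3 + G)*1 = 3 + G)
(U(-8, 133) + 792)/(-10821 + j(-186)) = (√(-53 - 8) + 792)/(-10821 + (3 - 186)) = (√(-61) + 792)/(-10821 - 183) = (I*√61 + 792)/(-11004) = (792 + I*√61)*(-1/11004) = -66/917 - I*√61/11004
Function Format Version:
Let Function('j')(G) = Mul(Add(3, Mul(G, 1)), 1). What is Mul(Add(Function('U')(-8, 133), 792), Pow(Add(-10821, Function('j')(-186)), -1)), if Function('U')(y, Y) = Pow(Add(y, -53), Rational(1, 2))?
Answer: Add(Rational(-66, 917), Mul(Rational(-1, 11004), I, Pow(61, Rational(1, 2)))) ≈ Add(-0.071974, Mul(-0.00070976, I))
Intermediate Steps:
Function('U')(y, Y) = Pow(Add(-53, y), Rational(1, 2))
Function('j')(G) = Add(3, G) (Function('j')(G) = Mul(Add(3, G), 1) = Add(3, G))
Mul(Add(Function('U')(-8, 133), 792), Pow(Add(-10821, Function('j')(-186)), -1)) = Mul(Add(Pow(Add(-53, -8), Rational(1, 2)), 792), Pow(Add(-10821, Add(3, -186)), -1)) = Mul(Add(Pow(-61, Rational(1, 2)), 792), Pow(Add(-10821, -183), -1)) = Mul(Add(Mul(I, Pow(61, Rational(1, 2))), 792), Pow(-11004, -1)) = Mul(Add(792, Mul(I, Pow(61, Rational(1, 2)))), Rational(-1, 11004)) = Add(Rational(-66, 917), Mul(Rational(-1, 11004), I, Pow(61, Rational(1, 2))))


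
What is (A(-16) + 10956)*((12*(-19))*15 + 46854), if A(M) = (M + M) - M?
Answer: 475167960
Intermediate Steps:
A(M) = M (A(M) = 2*M - M = M)
(A(-16) + 10956)*((12*(-19))*15 + 46854) = (-16 + 10956)*((12*(-19))*15 + 46854) = 10940*(-228*15 + 46854) = 10940*(-3420 + 46854) = 10940*43434 = 475167960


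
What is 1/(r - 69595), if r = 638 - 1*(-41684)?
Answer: -1/27273 ≈ -3.6666e-5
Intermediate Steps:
r = 42322 (r = 638 + 41684 = 42322)
1/(r - 69595) = 1/(42322 - 69595) = 1/(-27273) = -1/27273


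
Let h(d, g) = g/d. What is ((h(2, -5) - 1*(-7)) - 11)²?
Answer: 169/4 ≈ 42.250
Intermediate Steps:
((h(2, -5) - 1*(-7)) - 11)² = ((-5/2 - 1*(-7)) - 11)² = ((-5*½ + 7) - 11)² = ((-5/2 + 7) - 11)² = (9/2 - 11)² = (-13/2)² = 169/4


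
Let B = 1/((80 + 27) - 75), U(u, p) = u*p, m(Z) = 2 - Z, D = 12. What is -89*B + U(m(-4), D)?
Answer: 2215/32 ≈ 69.219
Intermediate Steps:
U(u, p) = p*u
B = 1/32 (B = 1/(107 - 75) = 1/32 ≈ 0.031250)
-89*B + U(m(-4), D) = -89*1/32 + 12*(2 - 1*(-4)) = -89/32 + 12*(2 + 4) = -89/32 + 12*6 = -89/32 + 72 = 2215/32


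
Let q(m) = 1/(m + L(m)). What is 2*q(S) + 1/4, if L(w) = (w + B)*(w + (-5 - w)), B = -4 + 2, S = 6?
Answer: 3/28 ≈ 0.10714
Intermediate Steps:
B = -2
L(w) = 10 - 5*w (L(w) = (w - 2)*(w + (-5 - w)) = (-2 + w)*(-5) = 10 - 5*w)
q(m) = 1/(10 - 4*m) (q(m) = 1/(m + (10 - 5*m)) = 1/(10 - 4*m))
2*q(S) + 1/4 = 2*(-1/(-10 + 4*6)) + 1/4 = 2*(-1/(-10 + 24)) + ¼ = 2*(-1/14) + ¼ = -⅐ + ¼ = 3/28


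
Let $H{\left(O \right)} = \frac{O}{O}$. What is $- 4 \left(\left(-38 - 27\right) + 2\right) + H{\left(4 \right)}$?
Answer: $253$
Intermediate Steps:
$H{\left(O \right)} = 1$
$- 4 \left(\left(-38 - 27\right) + 2\right) + H{\left(4 \right)} = - 4 \left(\left(-38 - 27\right) + 2\right) + 1 = - 4 \left(-65 + 2\right) + 1 = \left(-4\right) \left(-63\right) + 1 = 252 + 1 = 253$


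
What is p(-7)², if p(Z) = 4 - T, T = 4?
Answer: 0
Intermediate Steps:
p(Z) = 0 (p(Z) = 4 - 1*4 = 4 - 4 = 0)
p(-7)² = 0² = 0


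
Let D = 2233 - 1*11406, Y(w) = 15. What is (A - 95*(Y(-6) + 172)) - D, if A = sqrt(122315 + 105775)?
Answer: -8592 + sqrt(228090) ≈ -8114.4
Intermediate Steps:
D = -9173 (D = 2233 - 11406 = -9173)
A = sqrt(228090) ≈ 477.59
(A - 95*(Y(-6) + 172)) - D = (sqrt(228090) - 95*(15 + 172)) - 1*(-9173) = (sqrt(228090) - 95*187) + 9173 = (sqrt(228090) - 17765) + 9173 = (-17765 + sqrt(228090)) + 9173 = -8592 + sqrt(228090)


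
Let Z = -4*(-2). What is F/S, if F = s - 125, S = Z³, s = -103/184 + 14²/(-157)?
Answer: -3663235/14790656 ≈ -0.24767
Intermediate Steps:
Z = 8
s = -52235/28888 (s = -103*1/184 + 196*(-1/157) = -103/184 - 196/157 = -52235/28888 ≈ -1.8082)
S = 512 (S = 8³ = 512)
F = -3663235/28888 (F = -52235/28888 - 125 = -3663235/28888 ≈ -126.81)
F/S = -3663235/28888/512 = -3663235/28888*1/512 = -3663235/14790656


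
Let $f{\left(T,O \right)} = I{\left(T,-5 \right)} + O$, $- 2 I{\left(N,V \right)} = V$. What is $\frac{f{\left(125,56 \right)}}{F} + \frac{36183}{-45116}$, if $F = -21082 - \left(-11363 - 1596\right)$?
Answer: $- \frac{296553795}{366477268} \approx -0.8092$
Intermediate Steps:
$I{\left(N,V \right)} = - \frac{V}{2}$
$F = -8123$ ($F = -21082 - -12959 = -21082 + 12959 = -8123$)
$f{\left(T,O \right)} = \frac{5}{2} + O$ ($f{\left(T,O \right)} = \left(- \frac{1}{2}\right) \left(-5\right) + O = \frac{5}{2} + O$)
$\frac{f{\left(125,56 \right)}}{F} + \frac{36183}{-45116} = \frac{\frac{5}{2} + 56}{-8123} + \frac{36183}{-45116} = \frac{117}{2} \left(- \frac{1}{8123}\right) + 36183 \left(- \frac{1}{45116}\right) = - \frac{117}{16246} - \frac{36183}{45116} = - \frac{296553795}{366477268}$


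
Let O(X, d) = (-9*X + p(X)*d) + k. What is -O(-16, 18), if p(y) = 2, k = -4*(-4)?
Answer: -196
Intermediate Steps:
k = 16
O(X, d) = 16 - 9*X + 2*d (O(X, d) = (-9*X + 2*d) + 16 = 16 - 9*X + 2*d)
-O(-16, 18) = -(16 - 9*(-16) + 2*18) = -(16 + 144 + 36) = -1*196 = -196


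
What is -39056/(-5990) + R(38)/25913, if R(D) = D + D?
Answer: 506256684/77609435 ≈ 6.5231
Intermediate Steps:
R(D) = 2*D
-39056/(-5990) + R(38)/25913 = -39056/(-5990) + (2*38)/25913 = -39056*(-1/5990) + 76*(1/25913) = 19528/2995 + 76/25913 = 506256684/77609435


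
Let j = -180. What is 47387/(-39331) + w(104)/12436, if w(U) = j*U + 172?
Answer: -329704030/122280079 ≈ -2.6963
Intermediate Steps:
w(U) = 172 - 180*U (w(U) = -180*U + 172 = 172 - 180*U)
47387/(-39331) + w(104)/12436 = 47387/(-39331) + (172 - 180*104)/12436 = 47387*(-1/39331) + (172 - 18720)*(1/12436) = -47387/39331 - 18548*1/12436 = -47387/39331 - 4637/3109 = -329704030/122280079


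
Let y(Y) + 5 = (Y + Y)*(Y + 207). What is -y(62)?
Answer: -33351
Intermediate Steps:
y(Y) = -5 + 2*Y*(207 + Y) (y(Y) = -5 + (Y + Y)*(Y + 207) = -5 + (2*Y)*(207 + Y) = -5 + 2*Y*(207 + Y))
-y(62) = -(-5 + 2*62**2 + 414*62) = -(-5 + 2*3844 + 25668) = -(-5 + 7688 + 25668) = -1*33351 = -33351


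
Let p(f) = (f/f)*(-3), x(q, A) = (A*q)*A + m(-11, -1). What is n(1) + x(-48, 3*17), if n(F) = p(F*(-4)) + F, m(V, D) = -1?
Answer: -124851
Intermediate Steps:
x(q, A) = -1 + q*A² (x(q, A) = (A*q)*A - 1 = q*A² - 1 = -1 + q*A²)
p(f) = -3 (p(f) = 1*(-3) = -3)
n(F) = -3 + F
n(1) + x(-48, 3*17) = (-3 + 1) + (-1 - 48*(3*17)²) = -2 + (-1 - 48*51²) = -2 + (-1 - 48*2601) = -2 + (-1 - 124848) = -2 - 124849 = -124851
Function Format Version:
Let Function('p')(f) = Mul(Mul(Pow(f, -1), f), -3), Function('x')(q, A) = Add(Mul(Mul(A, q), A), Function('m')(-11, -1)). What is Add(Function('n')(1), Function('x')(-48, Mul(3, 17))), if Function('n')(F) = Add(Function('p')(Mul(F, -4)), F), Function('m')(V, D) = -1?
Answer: -124851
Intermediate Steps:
Function('x')(q, A) = Add(-1, Mul(q, Pow(A, 2))) (Function('x')(q, A) = Add(Mul(Mul(A, q), A), -1) = Add(Mul(q, Pow(A, 2)), -1) = Add(-1, Mul(q, Pow(A, 2))))
Function('p')(f) = -3 (Function('p')(f) = Mul(1, -3) = -3)
Function('n')(F) = Add(-3, F)
Add(Function('n')(1), Function('x')(-48, Mul(3, 17))) = Add(Add(-3, 1), Add(-1, Mul(-48, Pow(Mul(3, 17), 2)))) = Add(-2, Add(-1, Mul(-48, Pow(51, 2)))) = Add(-2, Add(-1, Mul(-48, 2601))) = Add(-2, Add(-1, -124848)) = Add(-2, -124849) = -124851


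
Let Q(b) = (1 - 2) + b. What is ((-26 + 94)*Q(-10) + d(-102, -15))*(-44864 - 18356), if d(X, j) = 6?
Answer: 46909240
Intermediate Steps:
Q(b) = -1 + b
((-26 + 94)*Q(-10) + d(-102, -15))*(-44864 - 18356) = ((-26 + 94)*(-1 - 10) + 6)*(-44864 - 18356) = (68*(-11) + 6)*(-63220) = (-748 + 6)*(-63220) = -742*(-63220) = 46909240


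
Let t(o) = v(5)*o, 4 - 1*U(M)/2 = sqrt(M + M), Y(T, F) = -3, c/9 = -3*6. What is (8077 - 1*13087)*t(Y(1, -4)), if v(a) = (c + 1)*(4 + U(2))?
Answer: -19358640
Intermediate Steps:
c = -162 (c = 9*(-3*6) = 9*(-18) = -162)
U(M) = 8 - 2*sqrt(2)*sqrt(M) (U(M) = 8 - 2*sqrt(M + M) = 8 - 2*sqrt(2)*sqrt(M))
v(a) = -1288 (v(a) = (-162 + 1)*(4 + (8 - 2*sqrt(2)*sqrt(2))) = -161*(4 + (8 - 4)) = -161*(4 + 4) = -161*8 = -1288)
t(o) = -1288*o
(8077 - 1*13087)*t(Y(1, -4)) = (8077 - 1*13087)*(-1288*(-3)) = (8077 - 13087)*3864 = -5010*3864 = -19358640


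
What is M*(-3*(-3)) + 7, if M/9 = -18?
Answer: -1451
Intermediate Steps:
M = -162 (M = 9*(-18) = -162)
M*(-3*(-3)) + 7 = -(-486)*(-3) + 7 = -162*9 + 7 = -1458 + 7 = -1451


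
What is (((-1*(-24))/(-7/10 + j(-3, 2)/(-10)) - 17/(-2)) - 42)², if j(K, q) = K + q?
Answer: 21609/4 ≈ 5402.3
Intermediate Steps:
(((-1*(-24))/(-7/10 + j(-3, 2)/(-10)) - 17/(-2)) - 42)² = (((-1*(-24))/(-7/10 + (-3 + 2)/(-10)) - 17/(-2)) - 42)² = ((24/(-7*⅒ - 1*(-⅒)) - 17*(-½)) - 42)² = ((24/(-7/10 + ⅒) + 17/2) - 42)² = ((24/(-⅗) + 17/2) - 42)² = ((24*(-5/3) + 17/2) - 42)² = ((-40 + 17/2) - 42)² = (-63/2 - 42)² = (-147/2)² = 21609/4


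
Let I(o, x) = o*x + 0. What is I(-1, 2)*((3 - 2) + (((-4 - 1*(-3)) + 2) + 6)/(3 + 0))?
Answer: -20/3 ≈ -6.6667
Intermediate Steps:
I(o, x) = o*x
I(-1, 2)*((3 - 2) + (((-4 - 1*(-3)) + 2) + 6)/(3 + 0)) = (-1*2)*((3 - 2) + (((-4 - 1*(-3)) + 2) + 6)/(3 + 0)) = -2*(1 + (((-4 + 3) + 2) + 6)/3) = -2*(1 + ((-1 + 2) + 6)*(⅓)) = -2*(1 + (1 + 6)*(⅓)) = -2*(1 + 7*(⅓)) = -2*(1 + 7/3) = -2*10/3 = -20/3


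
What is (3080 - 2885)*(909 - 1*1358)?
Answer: -87555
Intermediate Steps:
(3080 - 2885)*(909 - 1*1358) = 195*(909 - 1358) = 195*(-449) = -87555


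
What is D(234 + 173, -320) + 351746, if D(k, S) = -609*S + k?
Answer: 547033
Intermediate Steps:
D(k, S) = k - 609*S
D(234 + 173, -320) + 351746 = ((234 + 173) - 609*(-320)) + 351746 = (407 + 194880) + 351746 = 195287 + 351746 = 547033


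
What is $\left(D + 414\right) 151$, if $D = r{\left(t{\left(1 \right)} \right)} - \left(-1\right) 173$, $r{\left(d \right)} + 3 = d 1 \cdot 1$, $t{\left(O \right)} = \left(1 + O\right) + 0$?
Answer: $88486$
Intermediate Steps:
$t{\left(O \right)} = 1 + O$
$r{\left(d \right)} = -3 + d$ ($r{\left(d \right)} = -3 + d 1 \cdot 1 = -3 + d 1 = -3 + d$)
$D = 172$ ($D = \left(-3 + \left(1 + 1\right)\right) - \left(-1\right) 173 = \left(-3 + 2\right) - -173 = -1 + 173 = 172$)
$\left(D + 414\right) 151 = \left(172 + 414\right) 151 = 586 \cdot 151 = 88486$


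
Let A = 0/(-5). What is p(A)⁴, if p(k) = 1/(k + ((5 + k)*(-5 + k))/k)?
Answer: 0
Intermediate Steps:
A = 0 (A = 0*(-⅕) = 0)
p(k) = 1/(k + (-5 + k)*(5 + k)/k) (p(k) = 1/(k + ((-5 + k)*(5 + k))/k) = 1/(k + (-5 + k)*(5 + k)/k))
p(A)⁴ = (0/(-25 + 2*0²))⁴ = (0/(-25 + 2*0))⁴ = (0/(-25 + 0))⁴ = (0/(-25))⁴ = (0*(-1/25))⁴ = 0⁴ = 0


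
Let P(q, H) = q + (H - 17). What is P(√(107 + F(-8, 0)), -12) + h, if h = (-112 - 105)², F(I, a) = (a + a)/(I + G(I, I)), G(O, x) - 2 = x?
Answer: 47060 + √107 ≈ 47070.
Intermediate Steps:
G(O, x) = 2 + x
F(I, a) = 2*a/(2 + 2*I) (F(I, a) = (a + a)/(I + (2 + I)) = (2*a)/(2 + 2*I) = 2*a/(2 + 2*I))
P(q, H) = -17 + H + q (P(q, H) = q + (-17 + H) = -17 + H + q)
h = 47089 (h = (-217)² = 47089)
P(√(107 + F(-8, 0)), -12) + h = (-17 - 12 + √(107 + 0/(1 - 8))) + 47089 = (-17 - 12 + √(107 + 0/(-7))) + 47089 = (-17 - 12 + √(107 + 0*(-⅐))) + 47089 = (-17 - 12 + √(107 + 0)) + 47089 = (-17 - 12 + √107) + 47089 = (-29 + √107) + 47089 = 47060 + √107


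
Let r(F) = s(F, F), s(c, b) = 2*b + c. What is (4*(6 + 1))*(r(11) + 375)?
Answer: 11424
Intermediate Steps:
s(c, b) = c + 2*b
r(F) = 3*F (r(F) = F + 2*F = 3*F)
(4*(6 + 1))*(r(11) + 375) = (4*(6 + 1))*(3*11 + 375) = (4*7)*(33 + 375) = 28*408 = 11424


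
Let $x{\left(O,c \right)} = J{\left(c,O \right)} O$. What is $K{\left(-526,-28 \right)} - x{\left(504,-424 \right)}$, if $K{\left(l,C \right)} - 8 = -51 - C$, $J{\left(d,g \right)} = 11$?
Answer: $-5559$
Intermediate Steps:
$K{\left(l,C \right)} = -43 - C$ ($K{\left(l,C \right)} = 8 - \left(51 + C\right) = -43 - C$)
$x{\left(O,c \right)} = 11 O$
$K{\left(-526,-28 \right)} - x{\left(504,-424 \right)} = \left(-43 - -28\right) - 11 \cdot 504 = \left(-43 + 28\right) - 5544 = -15 - 5544 = -5559$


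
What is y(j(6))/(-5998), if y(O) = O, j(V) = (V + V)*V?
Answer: -36/2999 ≈ -0.012004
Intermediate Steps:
j(V) = 2*V**2 (j(V) = (2*V)*V = 2*V**2)
y(j(6))/(-5998) = (2*6**2)/(-5998) = (2*36)*(-1/5998) = 72*(-1/5998) = -36/2999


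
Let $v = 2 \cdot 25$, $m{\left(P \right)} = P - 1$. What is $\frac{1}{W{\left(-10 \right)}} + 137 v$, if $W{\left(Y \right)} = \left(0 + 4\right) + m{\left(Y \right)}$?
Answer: $\frac{47949}{7} \approx 6849.9$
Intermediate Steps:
$m{\left(P \right)} = -1 + P$ ($m{\left(P \right)} = P - 1 = -1 + P$)
$v = 50$
$W{\left(Y \right)} = 3 + Y$ ($W{\left(Y \right)} = \left(0 + 4\right) + \left(-1 + Y\right) = 4 + \left(-1 + Y\right) = 3 + Y$)
$\frac{1}{W{\left(-10 \right)}} + 137 v = \frac{1}{3 - 10} + 137 \cdot 50 = \frac{1}{-7} + 6850 = - \frac{1}{7} + 6850 = \frac{47949}{7}$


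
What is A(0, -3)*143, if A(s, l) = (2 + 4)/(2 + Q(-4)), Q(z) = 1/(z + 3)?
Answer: 858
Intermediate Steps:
Q(z) = 1/(3 + z)
A(s, l) = 6 (A(s, l) = (2 + 4)/(2 + 1/(3 - 4)) = 6/(2 + 1/(-1)) = 6/(2 - 1) = 6/1 = 6*1 = 6)
A(0, -3)*143 = 6*143 = 858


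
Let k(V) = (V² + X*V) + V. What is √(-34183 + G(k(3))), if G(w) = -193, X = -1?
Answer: 2*I*√8594 ≈ 185.41*I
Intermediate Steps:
k(V) = V² (k(V) = (V² - V) + V = V²)
√(-34183 + G(k(3))) = √(-34183 - 193) = √(-34376) = 2*I*√8594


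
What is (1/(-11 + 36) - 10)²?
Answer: 62001/625 ≈ 99.202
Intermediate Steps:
(1/(-11 + 36) - 10)² = (1/25 - 10)² = (-249/25)² = 62001/625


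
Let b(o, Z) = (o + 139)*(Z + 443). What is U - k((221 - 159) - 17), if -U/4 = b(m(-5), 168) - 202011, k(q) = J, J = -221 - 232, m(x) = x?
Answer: 481001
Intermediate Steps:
b(o, Z) = (139 + o)*(443 + Z)
J = -453
k(q) = -453
U = 480548 (U = -4*((61577 + 139*168 + 443*(-5) + 168*(-5)) - 202011) = -4*((61577 + 23352 - 2215 - 840) - 202011) = -4*(81874 - 202011) = -4*(-120137) = 480548)
U - k((221 - 159) - 17) = 480548 - 1*(-453) = 480548 + 453 = 481001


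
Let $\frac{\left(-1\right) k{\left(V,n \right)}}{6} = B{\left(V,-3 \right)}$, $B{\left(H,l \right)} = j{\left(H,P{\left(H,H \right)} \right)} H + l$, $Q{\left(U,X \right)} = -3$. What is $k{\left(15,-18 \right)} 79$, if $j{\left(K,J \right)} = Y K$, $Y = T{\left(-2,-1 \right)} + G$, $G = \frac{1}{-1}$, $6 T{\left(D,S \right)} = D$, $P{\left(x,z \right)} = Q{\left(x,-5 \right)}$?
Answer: $143622$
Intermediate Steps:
$P{\left(x,z \right)} = -3$
$T{\left(D,S \right)} = \frac{D}{6}$
$G = -1$
$Y = - \frac{4}{3}$ ($Y = \frac{1}{6} \left(-2\right) - 1 = - \frac{1}{3} - 1 = - \frac{4}{3} \approx -1.3333$)
$j{\left(K,J \right)} = - \frac{4 K}{3}$
$B{\left(H,l \right)} = l - \frac{4 H^{2}}{3}$ ($B{\left(H,l \right)} = - \frac{4 H}{3} H + l = - \frac{4 H^{2}}{3} + l = l - \frac{4 H^{2}}{3}$)
$k{\left(V,n \right)} = 18 + 8 V^{2}$ ($k{\left(V,n \right)} = - 6 \left(-3 - \frac{4 V^{2}}{3}\right) = 18 + 8 V^{2}$)
$k{\left(15,-18 \right)} 79 = \left(18 + 8 \cdot 15^{2}\right) 79 = \left(18 + 8 \cdot 225\right) 79 = \left(18 + 1800\right) 79 = 1818 \cdot 79 = 143622$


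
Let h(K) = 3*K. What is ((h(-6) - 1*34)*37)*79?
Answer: -151996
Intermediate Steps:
((h(-6) - 1*34)*37)*79 = ((3*(-6) - 1*34)*37)*79 = ((-18 - 34)*37)*79 = -52*37*79 = -1924*79 = -151996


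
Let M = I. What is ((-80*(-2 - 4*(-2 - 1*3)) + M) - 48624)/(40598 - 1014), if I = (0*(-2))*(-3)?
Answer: -3129/2474 ≈ -1.2648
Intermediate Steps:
I = 0 (I = 0*(-3) = 0)
M = 0
((-80*(-2 - 4*(-2 - 1*3)) + M) - 48624)/(40598 - 1014) = ((-80*(-2 - 4*(-2 - 1*3)) + 0) - 48624)/(40598 - 1014) = ((-80*(-2 - 4*(-2 - 3)) + 0) - 48624)/39584 = ((-80*(-2 - 4*(-5)) + 0) - 48624)*(1/39584) = ((-80*(-2 + 20) + 0) - 48624)*(1/39584) = ((-80*18 + 0) - 48624)*(1/39584) = ((-1440 + 0) - 48624)*(1/39584) = (-1440 - 48624)*(1/39584) = -50064*1/39584 = -3129/2474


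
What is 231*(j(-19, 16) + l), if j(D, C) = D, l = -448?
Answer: -107877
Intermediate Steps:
231*(j(-19, 16) + l) = 231*(-19 - 448) = 231*(-467) = -107877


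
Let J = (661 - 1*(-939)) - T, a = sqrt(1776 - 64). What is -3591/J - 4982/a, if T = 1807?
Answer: 399/23 - 2491*sqrt(107)/214 ≈ -103.06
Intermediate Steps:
a = 4*sqrt(107) (a = sqrt(1712) = 4*sqrt(107) ≈ 41.376)
J = -207 (J = (661 - 1*(-939)) - 1*1807 = (661 + 939) - 1807 = 1600 - 1807 = -207)
-3591/J - 4982/a = -3591/(-207) - 4982*sqrt(107)/428 = -3591*(-1/207) - 2491*sqrt(107)/214 = 399/23 - 2491*sqrt(107)/214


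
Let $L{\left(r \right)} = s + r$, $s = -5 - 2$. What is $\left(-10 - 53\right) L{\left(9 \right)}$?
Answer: $-126$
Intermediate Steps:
$s = -7$
$L{\left(r \right)} = -7 + r$
$\left(-10 - 53\right) L{\left(9 \right)} = \left(-10 - 53\right) \left(-7 + 9\right) = \left(-63\right) 2 = -126$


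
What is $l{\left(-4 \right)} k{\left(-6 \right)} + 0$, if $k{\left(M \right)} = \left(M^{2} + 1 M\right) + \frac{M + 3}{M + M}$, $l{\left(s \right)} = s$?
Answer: $-121$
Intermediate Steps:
$k{\left(M \right)} = M + M^{2} + \frac{3 + M}{2 M}$ ($k{\left(M \right)} = \left(M^{2} + M\right) + \frac{3 + M}{2 M} = \left(M + M^{2}\right) + \left(3 + M\right) \frac{1}{2 M} = \left(M + M^{2}\right) + \frac{3 + M}{2 M} = M + M^{2} + \frac{3 + M}{2 M}$)
$l{\left(-4 \right)} k{\left(-6 \right)} + 0 = - 4 \left(\frac{1}{2} - 6 + \left(-6\right)^{2} + \frac{3}{2 \left(-6\right)}\right) + 0 = - 4 \left(\frac{1}{2} - 6 + 36 + \frac{3}{2} \left(- \frac{1}{6}\right)\right) + 0 = - 4 \left(\frac{1}{2} - 6 + 36 - \frac{1}{4}\right) + 0 = \left(-4\right) \frac{121}{4} + 0 = -121 + 0 = -121$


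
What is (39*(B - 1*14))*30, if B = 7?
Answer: -8190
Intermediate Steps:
(39*(B - 1*14))*30 = (39*(7 - 1*14))*30 = (39*(7 - 14))*30 = (39*(-7))*30 = -273*30 = -8190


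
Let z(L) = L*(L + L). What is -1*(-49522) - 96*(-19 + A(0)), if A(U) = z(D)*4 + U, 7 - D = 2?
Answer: 32146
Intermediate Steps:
D = 5 (D = 7 - 1*2 = 7 - 2 = 5)
z(L) = 2*L**2 (z(L) = L*(2*L) = 2*L**2)
A(U) = 200 + U (A(U) = (2*5**2)*4 + U = (2*25)*4 + U = 50*4 + U = 200 + U)
-1*(-49522) - 96*(-19 + A(0)) = -1*(-49522) - 96*(-19 + (200 + 0)) = 49522 - 96*(-19 + 200) = 49522 - 96*181 = 49522 - 17376 = 32146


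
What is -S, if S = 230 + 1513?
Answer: -1743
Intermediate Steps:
S = 1743
-S = -1*1743 = -1743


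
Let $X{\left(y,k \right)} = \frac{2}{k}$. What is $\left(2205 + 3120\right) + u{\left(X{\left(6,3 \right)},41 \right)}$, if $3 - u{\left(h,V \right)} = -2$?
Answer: $5330$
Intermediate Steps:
$u{\left(h,V \right)} = 5$ ($u{\left(h,V \right)} = 3 - -2 = 3 + 2 = 5$)
$\left(2205 + 3120\right) + u{\left(X{\left(6,3 \right)},41 \right)} = \left(2205 + 3120\right) + 5 = 5325 + 5 = 5330$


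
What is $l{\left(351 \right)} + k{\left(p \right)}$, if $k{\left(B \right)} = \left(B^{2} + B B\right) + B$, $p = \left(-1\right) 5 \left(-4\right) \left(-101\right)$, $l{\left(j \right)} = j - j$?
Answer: $8158780$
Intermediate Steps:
$l{\left(j \right)} = 0$
$p = -2020$ ($p = \left(-5\right) \left(-4\right) \left(-101\right) = 20 \left(-101\right) = -2020$)
$k{\left(B \right)} = B + 2 B^{2}$ ($k{\left(B \right)} = \left(B^{2} + B^{2}\right) + B = 2 B^{2} + B = B + 2 B^{2}$)
$l{\left(351 \right)} + k{\left(p \right)} = 0 - 2020 \left(1 + 2 \left(-2020\right)\right) = 0 - 2020 \left(1 - 4040\right) = 0 - -8158780 = 0 + 8158780 = 8158780$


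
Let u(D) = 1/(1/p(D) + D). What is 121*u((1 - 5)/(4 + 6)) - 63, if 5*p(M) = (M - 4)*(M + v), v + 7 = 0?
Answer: -555659/1003 ≈ -554.00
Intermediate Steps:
v = -7 (v = -7 + 0 = -7)
p(M) = (-7 + M)*(-4 + M)/5 (p(M) = ((M - 4)*(M - 7))/5 = ((-4 + M)*(-7 + M))/5 = ((-7 + M)*(-4 + M))/5 = (-7 + M)*(-4 + M)/5)
u(D) = 1/(D + 1/(28/5 - 11*D/5 + D²/5)) (u(D) = 1/(1/(28/5 - 11*D/5 + D²/5) + D) = 1/(D + 1/(28/5 - 11*D/5 + D²/5)))
121*u((1 - 5)/(4 + 6)) - 63 = 121*((28 + ((1 - 5)/(4 + 6))² - 11*(1 - 5)/(4 + 6))/(5 + ((1 - 5)/(4 + 6))*(28 + ((1 - 5)/(4 + 6))² - 11*(1 - 5)/(4 + 6)))) - 63 = 121*((28 + (-4/10)² - (-44)/10)/(5 + (-4/10)*(28 + (-4/10)² - (-44)/10))) - 63 = 121*((28 + (-4*⅒)² - (-44)/10)/(5 + (-4*⅒)*(28 + (-4*⅒)² - (-44)/10))) - 63 = 121*((28 + (-⅖)² - 11*(-⅖))/(5 - 2*(28 + (-⅖)² - 11*(-⅖))/5)) - 63 = 121*((28 + 4/25 + 22/5)/(5 - 2*(28 + 4/25 + 22/5)/5)) - 63 = 121*((814/25)/(5 - ⅖*814/25)) - 63 = 121*((814/25)/(5 - 1628/125)) - 63 = 121*((814/25)/(-1003/125)) - 63 = 121*(-125/1003*814/25) - 63 = 121*(-4070/1003) - 63 = -492470/1003 - 63 = -555659/1003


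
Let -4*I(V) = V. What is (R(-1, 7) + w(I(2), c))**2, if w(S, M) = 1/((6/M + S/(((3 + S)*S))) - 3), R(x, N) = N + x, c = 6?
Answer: 1849/64 ≈ 28.891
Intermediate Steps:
I(V) = -V/4
w(S, M) = 1/(-3 + 1/(3 + S) + 6/M) (w(S, M) = 1/((6/M + S/((S*(3 + S)))) - 3) = 1/((6/M + S*(1/(S*(3 + S)))) - 3) = 1/((6/M + 1/(3 + S)) - 3) = 1/((1/(3 + S) + 6/M) - 3) = 1/(-3 + 1/(3 + S) + 6/M))
(R(-1, 7) + w(I(2), c))**2 = ((7 - 1) - 1*6*(3 - 1/4*2)/(-18 - (-3)*2/2 + 8*6 + 3*6*(-1/4*2)))**2 = (6 - 1*6*(3 - 1/2)/(-18 - 6*(-1/2) + 48 + 3*6*(-1/2)))**2 = (6 - 1*6*5/2/(-18 + 3 + 48 - 9))**2 = (6 - 1*6*5/2/24)**2 = (6 - 1*6*1/24*5/2)**2 = (6 - 5/8)**2 = (43/8)**2 = 1849/64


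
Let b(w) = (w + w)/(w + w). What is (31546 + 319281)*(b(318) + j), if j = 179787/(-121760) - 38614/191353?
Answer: -5544919377378417/23299141280 ≈ -2.3799e+5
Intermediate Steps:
b(w) = 1 (b(w) = (2*w)/((2*w)) = (2*w)*(1/(2*w)) = 1)
j = -39104422451/23299141280 (j = 179787*(-1/121760) - 38614*1/191353 = -179787/121760 - 38614/191353 = -39104422451/23299141280 ≈ -1.6784)
(31546 + 319281)*(b(318) + j) = (31546 + 319281)*(1 - 39104422451/23299141280) = 350827*(-15805281171/23299141280) = -5544919377378417/23299141280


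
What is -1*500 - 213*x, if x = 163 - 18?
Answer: -31385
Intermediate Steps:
x = 145
-1*500 - 213*x = -1*500 - 213*145 = -500 - 30885 = -31385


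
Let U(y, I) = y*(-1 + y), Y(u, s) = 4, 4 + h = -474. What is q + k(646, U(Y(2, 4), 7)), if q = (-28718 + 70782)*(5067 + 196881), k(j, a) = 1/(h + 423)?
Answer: 467210736959/55 ≈ 8.4947e+9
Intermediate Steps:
h = -478 (h = -4 - 474 = -478)
k(j, a) = -1/55 (k(j, a) = 1/(-478 + 423) = 1/(-55) = -1/55)
q = 8494740672 (q = 42064*201948 = 8494740672)
q + k(646, U(Y(2, 4), 7)) = 8494740672 - 1/55 = 467210736959/55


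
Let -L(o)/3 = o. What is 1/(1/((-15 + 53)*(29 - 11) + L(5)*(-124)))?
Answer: 2544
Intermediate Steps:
L(o) = -3*o
1/(1/((-15 + 53)*(29 - 11) + L(5)*(-124))) = 1/(1/((-15 + 53)*(29 - 11) - 3*5*(-124))) = 1/(1/(38*18 - 15*(-124))) = 1/(1/(684 + 1860)) = 1/(1/2544) = 2544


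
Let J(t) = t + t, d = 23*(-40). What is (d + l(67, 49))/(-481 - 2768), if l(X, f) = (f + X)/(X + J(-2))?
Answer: 57844/204687 ≈ 0.28260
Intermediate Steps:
d = -920
J(t) = 2*t
l(X, f) = (X + f)/(-4 + X) (l(X, f) = (f + X)/(X + 2*(-2)) = (X + f)/(X - 4) = (X + f)/(-4 + X))
(d + l(67, 49))/(-481 - 2768) = (-920 + (67 + 49)/(-4 + 67))/(-481 - 2768) = (-920 + 116/63)/(-3249) = (-920 + (1/63)*116)*(-1/3249) = (-920 + 116/63)*(-1/3249) = -57844/63*(-1/3249) = 57844/204687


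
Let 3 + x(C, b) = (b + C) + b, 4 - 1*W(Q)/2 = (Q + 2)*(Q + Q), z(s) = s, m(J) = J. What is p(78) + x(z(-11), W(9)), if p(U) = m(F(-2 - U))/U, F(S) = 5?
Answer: -61615/78 ≈ -789.94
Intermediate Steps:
W(Q) = 8 - 4*Q*(2 + Q) (W(Q) = 8 - 2*(Q + 2)*(Q + Q) = 8 - 2*(2 + Q)*2*Q = 8 - 4*Q*(2 + Q))
p(U) = 5/U
x(C, b) = -3 + C + 2*b (x(C, b) = -3 + ((b + C) + b) = -3 + ((C + b) + b) = -3 + (C + 2*b) = -3 + C + 2*b)
p(78) + x(z(-11), W(9)) = 5/78 + (-3 - 11 + 2*(8 - 8*9 - 4*9²)) = 5*(1/78) + (-3 - 11 + 2*(8 - 72 - 4*81)) = 5/78 + (-3 - 11 + 2*(8 - 72 - 324)) = 5/78 + (-3 - 11 + 2*(-388)) = 5/78 + (-3 - 11 - 776) = 5/78 - 790 = -61615/78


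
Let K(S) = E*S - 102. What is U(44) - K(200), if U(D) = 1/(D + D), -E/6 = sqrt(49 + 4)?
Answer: 8977/88 + 1200*sqrt(53) ≈ 8838.1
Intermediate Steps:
E = -6*sqrt(53) (E = -6*sqrt(49 + 4) = -6*sqrt(53) ≈ -43.681)
K(S) = -102 - 6*S*sqrt(53) (K(S) = (-6*sqrt(53))*S - 102 = -6*S*sqrt(53) - 102 = -102 - 6*S*sqrt(53))
U(D) = 1/(2*D)
U(44) - K(200) = (1/2)/44 - (-102 - 6*200*sqrt(53)) = (1/2)*(1/44) - (-102 - 1200*sqrt(53)) = 1/88 + (102 + 1200*sqrt(53)) = 8977/88 + 1200*sqrt(53)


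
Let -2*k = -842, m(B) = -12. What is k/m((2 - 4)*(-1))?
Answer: -421/12 ≈ -35.083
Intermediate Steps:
k = 421 (k = -½*(-842) = 421)
k/m((2 - 4)*(-1)) = 421/(-12) = 421*(-1/12) = -421/12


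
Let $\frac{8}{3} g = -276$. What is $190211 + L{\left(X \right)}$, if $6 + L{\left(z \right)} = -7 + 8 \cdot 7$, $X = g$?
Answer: $190254$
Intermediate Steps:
$g = - \frac{207}{2}$ ($g = \frac{3}{8} \left(-276\right) = - \frac{207}{2} \approx -103.5$)
$X = - \frac{207}{2} \approx -103.5$
$L{\left(z \right)} = 43$ ($L{\left(z \right)} = -6 + \left(-7 + 8 \cdot 7\right) = -6 + \left(-7 + 56\right) = -6 + 49 = 43$)
$190211 + L{\left(X \right)} = 190211 + 43 = 190254$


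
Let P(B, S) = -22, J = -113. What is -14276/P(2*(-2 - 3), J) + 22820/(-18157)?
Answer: 129353646/199727 ≈ 647.65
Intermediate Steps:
-14276/P(2*(-2 - 3), J) + 22820/(-18157) = -14276/(-22) + 22820/(-18157) = -14276*(-1/22) + 22820*(-1/18157) = 7138/11 - 22820/18157 = 129353646/199727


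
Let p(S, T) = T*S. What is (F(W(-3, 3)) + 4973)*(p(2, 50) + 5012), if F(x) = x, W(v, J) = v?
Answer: 25406640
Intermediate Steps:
p(S, T) = S*T
(F(W(-3, 3)) + 4973)*(p(2, 50) + 5012) = (-3 + 4973)*(2*50 + 5012) = 4970*(100 + 5012) = 4970*5112 = 25406640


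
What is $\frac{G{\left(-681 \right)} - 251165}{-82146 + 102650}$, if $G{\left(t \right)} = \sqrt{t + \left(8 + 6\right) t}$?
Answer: $- \frac{251165}{20504} + \frac{3 i \sqrt{1135}}{20504} \approx -12.25 + 0.0049292 i$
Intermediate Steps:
$G{\left(t \right)} = \sqrt{15} \sqrt{t}$ ($G{\left(t \right)} = \sqrt{t + 14 t} = \sqrt{15 t} = \sqrt{15} \sqrt{t}$)
$\frac{G{\left(-681 \right)} - 251165}{-82146 + 102650} = \frac{\sqrt{15} \sqrt{-681} - 251165}{-82146 + 102650} = \frac{\sqrt{15} i \sqrt{681} - 251165}{20504} = \left(3 i \sqrt{1135} - 251165\right) \frac{1}{20504} = \left(-251165 + 3 i \sqrt{1135}\right) \frac{1}{20504} = - \frac{251165}{20504} + \frac{3 i \sqrt{1135}}{20504}$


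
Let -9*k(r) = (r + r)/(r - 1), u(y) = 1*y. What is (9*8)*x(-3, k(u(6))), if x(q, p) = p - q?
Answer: 984/5 ≈ 196.80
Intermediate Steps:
u(y) = y
k(r) = -2*r/(9*(-1 + r)) (k(r) = -(r + r)/(9*(r - 1)) = -2*r/(9*(-1 + r)))
(9*8)*x(-3, k(u(6))) = (9*8)*(-2*6/(-9 + 9*6) - 1*(-3)) = 72*(-2*6/(-9 + 54) + 3) = 72*(-2*6/45 + 3) = 72*(-2*6*1/45 + 3) = 72*(-4/15 + 3) = 72*(41/15) = 984/5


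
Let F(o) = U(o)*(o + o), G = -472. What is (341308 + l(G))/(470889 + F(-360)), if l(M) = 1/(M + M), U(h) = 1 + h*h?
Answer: -322194751/87642688464 ≈ -0.0036762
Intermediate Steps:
U(h) = 1 + h²
l(M) = 1/(2*M)
F(o) = 2*o*(1 + o²) (F(o) = (1 + o²)*(o + o) = (1 + o²)*(2*o) = 2*o*(1 + o²))
(341308 + l(G))/(470889 + F(-360)) = (341308 + (½)/(-472))/(470889 + 2*(-360)*(1 + (-360)²)) = (341308 + (½)*(-1/472))/(470889 + 2*(-360)*(1 + 129600)) = (341308 - 1/944)/(470889 + 2*(-360)*129601) = 322194751/(944*(470889 - 93312720)) = (322194751/944)/(-92841831) = (322194751/944)*(-1/92841831) = -322194751/87642688464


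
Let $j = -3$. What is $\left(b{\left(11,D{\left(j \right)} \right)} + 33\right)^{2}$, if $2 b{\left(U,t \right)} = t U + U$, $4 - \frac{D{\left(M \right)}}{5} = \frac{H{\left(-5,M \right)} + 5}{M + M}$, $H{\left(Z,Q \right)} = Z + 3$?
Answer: $\frac{421201}{16} \approx 26325.0$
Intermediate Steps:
$H{\left(Z,Q \right)} = 3 + Z$
$D{\left(M \right)} = 20 - \frac{15}{2 M}$ ($D{\left(M \right)} = 20 - 5 \frac{\left(3 - 5\right) + 5}{M + M} = 20 - 5 \frac{-2 + 5}{2 M} = 20 - 5 \cdot 3 \frac{1}{2 M} = 20 - 5 \frac{3}{2 M} = 20 - \frac{15}{2 M}$)
$b{\left(U,t \right)} = \frac{U}{2} + \frac{U t}{2}$ ($b{\left(U,t \right)} = \frac{t U + U}{2} = \frac{U t + U}{2} = \frac{U + U t}{2} = \frac{U}{2} + \frac{U t}{2}$)
$\left(b{\left(11,D{\left(j \right)} \right)} + 33\right)^{2} = \left(\frac{1}{2} \cdot 11 \left(1 + \left(20 - \frac{15}{2 \left(-3\right)}\right)\right) + 33\right)^{2} = \left(\frac{1}{2} \cdot 11 \left(1 + \left(20 - - \frac{5}{2}\right)\right) + 33\right)^{2} = \left(\frac{1}{2} \cdot 11 \left(1 + \left(20 + \frac{5}{2}\right)\right) + 33\right)^{2} = \left(\frac{1}{2} \cdot 11 \left(1 + \frac{45}{2}\right) + 33\right)^{2} = \left(\frac{1}{2} \cdot 11 \cdot \frac{47}{2} + 33\right)^{2} = \left(\frac{517}{4} + 33\right)^{2} = \left(\frac{649}{4}\right)^{2} = \frac{421201}{16}$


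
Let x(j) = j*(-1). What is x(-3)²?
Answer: 9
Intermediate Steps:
x(j) = -j
x(-3)² = (-1*(-3))² = 3² = 9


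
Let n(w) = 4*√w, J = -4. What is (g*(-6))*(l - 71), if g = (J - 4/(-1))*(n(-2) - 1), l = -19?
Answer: 0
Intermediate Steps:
g = 0 (g = (-4 - 4/(-1))*(4*√(-2) - 1) = (-4 - 4*(-1))*(4*(I*√2) - 1) = (-4 + 4)*(4*I*√2 - 1) = 0*(-1 + 4*I*√2) = 0)
(g*(-6))*(l - 71) = (0*(-6))*(-19 - 71) = 0*(-90) = 0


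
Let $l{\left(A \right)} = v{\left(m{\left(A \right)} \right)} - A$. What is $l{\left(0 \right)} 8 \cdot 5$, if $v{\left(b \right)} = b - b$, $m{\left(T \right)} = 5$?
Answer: $0$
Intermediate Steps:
$v{\left(b \right)} = 0$
$l{\left(A \right)} = - A$ ($l{\left(A \right)} = 0 - A = - A$)
$l{\left(0 \right)} 8 \cdot 5 = \left(-1\right) 0 \cdot 8 \cdot 5 = 0 \cdot 8 \cdot 5 = 0 \cdot 5 = 0$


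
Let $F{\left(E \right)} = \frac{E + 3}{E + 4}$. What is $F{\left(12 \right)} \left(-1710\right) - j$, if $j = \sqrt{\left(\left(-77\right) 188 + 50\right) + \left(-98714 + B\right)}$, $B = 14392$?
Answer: $- \frac{12825}{8} - 6 i \sqrt{2743} \approx -1603.1 - 314.24 i$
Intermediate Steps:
$F{\left(E \right)} = \frac{3 + E}{4 + E}$
$j = 6 i \sqrt{2743}$ ($j = \sqrt{\left(\left(-77\right) 188 + 50\right) + \left(-98714 + 14392\right)} = \sqrt{\left(-14476 + 50\right) - 84322} = \sqrt{-14426 - 84322} = \sqrt{-98748} = 6 i \sqrt{2743} \approx 314.24 i$)
$F{\left(12 \right)} \left(-1710\right) - j = \frac{3 + 12}{4 + 12} \left(-1710\right) - 6 i \sqrt{2743} = \frac{1}{16} \cdot 15 \left(-1710\right) - 6 i \sqrt{2743} = \frac{15}{16} \left(-1710\right) - 6 i \sqrt{2743} = - \frac{12825}{8} - 6 i \sqrt{2743}$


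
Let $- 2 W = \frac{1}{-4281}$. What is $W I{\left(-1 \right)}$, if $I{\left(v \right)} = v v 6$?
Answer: $\frac{1}{1427} \approx 0.00070077$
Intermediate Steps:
$I{\left(v \right)} = 6 v^{2}$ ($I{\left(v \right)} = v^{2} \cdot 6 = 6 v^{2}$)
$W = \frac{1}{8562}$ ($W = - \frac{1}{2 \left(-4281\right)} = \left(- \frac{1}{2}\right) \left(- \frac{1}{4281}\right) = \frac{1}{8562} \approx 0.0001168$)
$W I{\left(-1 \right)} = \frac{6 \left(-1\right)^{2}}{8562} = \frac{6 \cdot 1}{8562} = \frac{1}{8562} \cdot 6 = \frac{1}{1427}$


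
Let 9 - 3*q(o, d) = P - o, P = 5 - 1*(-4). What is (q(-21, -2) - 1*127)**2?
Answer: 17956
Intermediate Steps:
P = 9 (P = 5 + 4 = 9)
q(o, d) = o/3 (q(o, d) = 3 - (9 - o)/3 = 3 + (-3 + o/3) = o/3)
(q(-21, -2) - 1*127)**2 = ((1/3)*(-21) - 1*127)**2 = (-7 - 127)**2 = (-134)**2 = 17956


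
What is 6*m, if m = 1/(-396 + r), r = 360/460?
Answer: -23/1515 ≈ -0.015182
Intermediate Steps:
r = 18/23 (r = 360*(1/460) = 18/23 ≈ 0.78261)
m = -23/9090 (m = 1/(-396 + 18/23) = 1/(-9090/23) = -23/9090 ≈ -0.0025303)
6*m = 6*(-23/9090) = -23/1515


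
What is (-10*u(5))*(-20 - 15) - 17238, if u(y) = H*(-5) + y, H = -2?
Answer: -11988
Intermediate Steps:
u(y) = 10 + y (u(y) = -2*(-5) + y = 10 + y)
(-10*u(5))*(-20 - 15) - 17238 = (-10*(10 + 5))*(-20 - 15) - 17238 = -10*15*(-35) - 17238 = -150*(-35) - 17238 = 5250 - 17238 = -11988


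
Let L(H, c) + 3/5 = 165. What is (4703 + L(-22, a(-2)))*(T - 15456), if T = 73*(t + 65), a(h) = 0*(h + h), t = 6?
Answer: -250014001/5 ≈ -5.0003e+7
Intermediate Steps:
a(h) = 0 (a(h) = 0*(2*h) = 0)
L(H, c) = 822/5 (L(H, c) = -⅗ + 165 = 822/5)
T = 5183 (T = 73*(6 + 65) = 73*71 = 5183)
(4703 + L(-22, a(-2)))*(T - 15456) = (4703 + 822/5)*(5183 - 15456) = (24337/5)*(-10273) = -250014001/5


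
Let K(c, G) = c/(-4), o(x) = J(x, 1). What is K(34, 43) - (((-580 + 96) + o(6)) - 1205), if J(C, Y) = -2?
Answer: 3365/2 ≈ 1682.5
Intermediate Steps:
o(x) = -2
K(c, G) = -c/4 (K(c, G) = c*(-¼) = -c/4)
K(34, 43) - (((-580 + 96) + o(6)) - 1205) = -¼*34 - (((-580 + 96) - 2) - 1205) = -17/2 - ((-484 - 2) - 1205) = -17/2 - (-486 - 1205) = -17/2 - 1*(-1691) = -17/2 + 1691 = 3365/2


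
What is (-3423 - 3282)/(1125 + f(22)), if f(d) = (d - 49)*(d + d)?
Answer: 745/7 ≈ 106.43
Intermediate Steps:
f(d) = 2*d*(-49 + d) (f(d) = (-49 + d)*(2*d) = 2*d*(-49 + d))
(-3423 - 3282)/(1125 + f(22)) = (-3423 - 3282)/(1125 + 2*22*(-49 + 22)) = -6705/(1125 + 2*22*(-27)) = -6705/(1125 - 1188) = -6705/(-63) = -6705*(-1/63) = 745/7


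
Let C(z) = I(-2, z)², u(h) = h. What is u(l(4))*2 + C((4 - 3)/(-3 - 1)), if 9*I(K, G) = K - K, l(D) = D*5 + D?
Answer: 48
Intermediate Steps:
l(D) = 6*D (l(D) = 5*D + D = 6*D)
I(K, G) = 0 (I(K, G) = (K - K)/9 = (⅑)*0 = 0)
C(z) = 0 (C(z) = 0² = 0)
u(l(4))*2 + C((4 - 3)/(-3 - 1)) = (6*4)*2 + 0 = 24*2 + 0 = 48 + 0 = 48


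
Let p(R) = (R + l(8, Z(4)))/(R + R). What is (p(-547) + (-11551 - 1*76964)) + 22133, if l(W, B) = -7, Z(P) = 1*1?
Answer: -36310677/547 ≈ -66382.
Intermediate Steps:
Z(P) = 1
p(R) = (-7 + R)/(2*R) (p(R) = (R - 7)/(R + R) = (-7 + R)/((2*R)) = (-7 + R)*(1/(2*R)) = (-7 + R)/(2*R))
(p(-547) + (-11551 - 1*76964)) + 22133 = ((1/2)*(-7 - 547)/(-547) + (-11551 - 1*76964)) + 22133 = ((1/2)*(-1/547)*(-554) + (-11551 - 76964)) + 22133 = (277/547 - 88515) + 22133 = -48417428/547 + 22133 = -36310677/547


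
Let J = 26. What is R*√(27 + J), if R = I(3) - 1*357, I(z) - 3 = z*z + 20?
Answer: -325*√53 ≈ -2366.0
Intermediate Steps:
I(z) = 23 + z² (I(z) = 3 + (z*z + 20) = 3 + (z² + 20) = 3 + (20 + z²) = 23 + z²)
R = -325 (R = (23 + 3²) - 1*357 = (23 + 9) - 357 = 32 - 357 = -325)
R*√(27 + J) = -325*√(27 + 26) = -325*√53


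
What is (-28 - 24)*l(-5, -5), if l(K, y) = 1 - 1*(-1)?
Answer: -104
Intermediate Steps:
l(K, y) = 2 (l(K, y) = 1 + 1 = 2)
(-28 - 24)*l(-5, -5) = (-28 - 24)*2 = -52*2 = -104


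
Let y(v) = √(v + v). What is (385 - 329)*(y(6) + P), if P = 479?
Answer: 26824 + 112*√3 ≈ 27018.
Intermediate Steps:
y(v) = √2*√v (y(v) = √(2*v) = √2*√v)
(385 - 329)*(y(6) + P) = (385 - 329)*(√2*√6 + 479) = 56*(2*√3 + 479) = 56*(479 + 2*√3) = 26824 + 112*√3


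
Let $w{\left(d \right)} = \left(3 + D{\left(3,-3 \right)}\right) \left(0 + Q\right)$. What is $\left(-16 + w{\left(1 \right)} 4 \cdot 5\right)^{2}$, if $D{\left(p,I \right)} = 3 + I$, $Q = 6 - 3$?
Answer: $26896$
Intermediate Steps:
$Q = 3$
$w{\left(d \right)} = 9$ ($w{\left(d \right)} = \left(3 + \left(3 - 3\right)\right) \left(0 + 3\right) = \left(3 + 0\right) 3 = 3 \cdot 3 = 9$)
$\left(-16 + w{\left(1 \right)} 4 \cdot 5\right)^{2} = \left(-16 + 9 \cdot 4 \cdot 5\right)^{2} = \left(-16 + 36 \cdot 5\right)^{2} = \left(-16 + 180\right)^{2} = 164^{2} = 26896$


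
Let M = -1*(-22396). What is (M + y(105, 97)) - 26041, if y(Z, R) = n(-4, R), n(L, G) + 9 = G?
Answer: -3557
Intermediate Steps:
n(L, G) = -9 + G
y(Z, R) = -9 + R
M = 22396
(M + y(105, 97)) - 26041 = (22396 + (-9 + 97)) - 26041 = (22396 + 88) - 26041 = 22484 - 26041 = -3557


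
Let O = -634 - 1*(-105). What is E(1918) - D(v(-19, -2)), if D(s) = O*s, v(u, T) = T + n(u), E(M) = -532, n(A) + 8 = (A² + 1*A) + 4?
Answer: 177212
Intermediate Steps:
O = -529 (O = -634 + 105 = -529)
n(A) = -4 + A + A² (n(A) = -8 + ((A² + 1*A) + 4) = -8 + ((A² + A) + 4) = -8 + ((A + A²) + 4) = -8 + (4 + A + A²) = -4 + A + A²)
v(u, T) = -4 + T + u + u² (v(u, T) = T + (-4 + u + u²) = -4 + T + u + u²)
D(s) = -529*s
E(1918) - D(v(-19, -2)) = -532 - (-529)*(-4 - 2 - 19 + (-19)²) = -532 - (-529)*(-4 - 2 - 19 + 361) = -532 - (-529)*336 = -532 - 1*(-177744) = -532 + 177744 = 177212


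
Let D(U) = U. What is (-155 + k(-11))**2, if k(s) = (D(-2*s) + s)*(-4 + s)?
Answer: 102400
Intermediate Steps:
k(s) = -s*(-4 + s) (k(s) = (-2*s + s)*(-4 + s) = (-s)*(-4 + s) = -s*(-4 + s))
(-155 + k(-11))**2 = (-155 - 11*(4 - 1*(-11)))**2 = (-155 - 11*(4 + 11))**2 = (-155 - 11*15)**2 = (-155 - 165)**2 = (-320)**2 = 102400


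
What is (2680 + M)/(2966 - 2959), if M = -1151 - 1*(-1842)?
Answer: 3371/7 ≈ 481.57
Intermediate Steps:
M = 691 (M = -1151 + 1842 = 691)
(2680 + M)/(2966 - 2959) = (2680 + 691)/(2966 - 2959) = 3371/7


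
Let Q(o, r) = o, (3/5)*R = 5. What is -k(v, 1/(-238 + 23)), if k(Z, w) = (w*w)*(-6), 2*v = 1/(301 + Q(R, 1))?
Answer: 6/46225 ≈ 0.00012980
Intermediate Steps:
R = 25/3 (R = (5/3)*5 = 25/3 ≈ 8.3333)
v = 3/1856 (v = 1/(2*(301 + 25/3)) = 1/(2*(928/3)) = (½)*(3/928) = 3/1856 ≈ 0.0016164)
k(Z, w) = -6*w² (k(Z, w) = w²*(-6) = -6*w²)
-k(v, 1/(-238 + 23)) = -(-6)*(1/(-238 + 23))² = -(-6)*(1/(-215))² = -(-6)*(-1/215)² = -(-6)/46225 = -1*(-6/46225) = 6/46225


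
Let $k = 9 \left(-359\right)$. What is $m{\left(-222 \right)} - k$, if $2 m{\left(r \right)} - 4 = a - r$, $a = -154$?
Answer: $3267$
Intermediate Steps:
$k = -3231$
$m{\left(r \right)} = -75 - \frac{r}{2}$ ($m{\left(r \right)} = 2 + \frac{-154 - r}{2} = 2 - \left(77 + \frac{r}{2}\right) = -75 - \frac{r}{2}$)
$m{\left(-222 \right)} - k = \left(-75 - -111\right) - -3231 = \left(-75 + 111\right) + 3231 = 36 + 3231 = 3267$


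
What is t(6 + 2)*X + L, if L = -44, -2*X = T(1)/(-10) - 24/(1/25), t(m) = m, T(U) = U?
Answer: 11782/5 ≈ 2356.4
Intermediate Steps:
X = 6001/20 (X = -(1/(-10) - 24/(1/25))/2 = -(1*(-⅒) - 24/1/25)/2 = -(-⅒ - 24*25)/2 = -(-⅒ - 600)/2 = -½*(-6001/10) = 6001/20 ≈ 300.05)
t(6 + 2)*X + L = (6 + 2)*(6001/20) - 44 = 8*(6001/20) - 44 = 12002/5 - 44 = 11782/5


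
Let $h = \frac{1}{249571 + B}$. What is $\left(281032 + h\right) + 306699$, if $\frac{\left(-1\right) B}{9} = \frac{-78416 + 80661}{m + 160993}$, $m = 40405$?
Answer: $\frac{29541170302831141}{50263080053} \approx 5.8773 \cdot 10^{5}$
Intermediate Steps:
$B = - \frac{20205}{201398}$ ($B = - 9 \frac{-78416 + 80661}{40405 + 160993} = - 9 \cdot \frac{2245}{201398} = - 9 \cdot 2245 \cdot \frac{1}{201398} = \left(-9\right) \frac{2245}{201398} = - \frac{20205}{201398} \approx -0.10032$)
$h = \frac{201398}{50263080053}$ ($h = \frac{1}{249571 - \frac{20205}{201398}} = \frac{1}{\frac{50263080053}{201398}} = \frac{201398}{50263080053} \approx 4.0069 \cdot 10^{-6}$)
$\left(281032 + h\right) + 306699 = \left(281032 + \frac{201398}{50263080053}\right) + 306699 = \frac{14125533913656094}{50263080053} + 306699 = \frac{29541170302831141}{50263080053}$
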